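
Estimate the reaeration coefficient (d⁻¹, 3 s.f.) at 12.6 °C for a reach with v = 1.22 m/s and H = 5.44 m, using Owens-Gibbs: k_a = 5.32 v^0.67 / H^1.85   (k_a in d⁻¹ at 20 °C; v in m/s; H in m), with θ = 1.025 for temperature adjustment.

k_a ≈ 0.221 d⁻¹

k_a(20) = 5.32 × 1.22^0.67 / 5.44^1.85 = 5.32 × 1.143 / 22.95 = 0.2648 d⁻¹.
k_a(12.6) = 0.2648 × 1.025^(12.6−20) = 0.2648 × 0.8330 = 0.2206 d⁻¹.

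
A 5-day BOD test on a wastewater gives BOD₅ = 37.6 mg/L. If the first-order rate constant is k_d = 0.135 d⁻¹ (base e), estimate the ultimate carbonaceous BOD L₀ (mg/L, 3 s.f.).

L₀ ≈ 76.6 mg/L

BOD₅ = L₀(1 − e^(−5k_d)) ⇒ L₀ = BOD₅ / (1 − e^(−5×0.135))
= 37.6 / (1 − 0.5092) = 37.6 / 0.4908 = 76.60 mg/L.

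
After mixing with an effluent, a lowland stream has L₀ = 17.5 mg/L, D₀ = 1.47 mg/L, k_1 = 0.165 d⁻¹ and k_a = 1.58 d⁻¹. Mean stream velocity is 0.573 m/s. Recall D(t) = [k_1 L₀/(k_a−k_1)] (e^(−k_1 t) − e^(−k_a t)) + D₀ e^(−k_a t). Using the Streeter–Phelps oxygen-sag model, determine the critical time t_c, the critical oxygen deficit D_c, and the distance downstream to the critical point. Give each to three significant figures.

t_c ≈ 0.696 d; D_c ≈ 1.63 mg/L; x_c ≈ 34.5 km

t_c = [1/(k_a−k_1)] ln[(k_a/k_1)(1 − D₀(k_a−k_1)/(k_1 L₀))]
= [1/(1.58−0.165)] ln[(1.58/0.165)(1 − 1.47×1.415/(0.165×17.5))]
= (1/1.415) ln[9.576 × 0.2796] = 0.7067 × ln(2.678) = 0.7067 × 0.9850 = 0.6961 d.
D_c = (k_1/k_a) L₀ e^(−k_1 t_c) = (0.165/1.58) × 17.5 × e^(−0.165×0.6961) = 0.1044 × 17.5 × 0.8915 = 1.629 mg/L.
x_c = v t_c = 0.573 m/s × 0.6961 d × 86400 s/d = 34460 m ≈ 34.5 km.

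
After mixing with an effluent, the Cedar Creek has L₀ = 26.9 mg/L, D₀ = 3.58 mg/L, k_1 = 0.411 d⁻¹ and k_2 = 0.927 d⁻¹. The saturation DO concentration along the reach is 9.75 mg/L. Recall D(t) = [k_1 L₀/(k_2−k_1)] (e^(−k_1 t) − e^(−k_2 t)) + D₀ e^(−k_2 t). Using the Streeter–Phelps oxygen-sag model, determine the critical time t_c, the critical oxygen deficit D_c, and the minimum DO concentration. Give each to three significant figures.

With k_2/k_1 = 2.255 and 1 − D₀(k_2−k_1)/(k_1 L₀) = 0.8329,
t_c = ln(2.255 × 0.8329) / (0.927 − 0.411) = ln(1.879) / 0.5160 = 0.6305/0.5160 = 1.222 d.
D_c = (k_1/k_2) L₀ e^(−k_1 t_c) = (0.411/0.927) × 26.9 × e^(−0.411×1.222) = 0.4434 × 26.9 × 0.6052 = 7.218 mg/L.
Minimum DO = C_s − D_c = 9.75 − 7.218 = 2.532 mg/L.

t_c ≈ 1.22 d; D_c ≈ 7.22 mg/L; min DO ≈ 2.53 mg/L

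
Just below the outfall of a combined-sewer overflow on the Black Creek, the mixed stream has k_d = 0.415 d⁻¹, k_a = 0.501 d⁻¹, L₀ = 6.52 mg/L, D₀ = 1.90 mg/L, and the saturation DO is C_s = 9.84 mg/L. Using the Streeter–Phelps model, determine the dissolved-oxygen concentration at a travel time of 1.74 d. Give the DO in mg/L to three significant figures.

DO ≈ 6.92 mg/L

k_d L₀/(k_a−k_d) = 0.415×6.52/(0.501−0.415) = 2.706/0.08600 = 31.46 mg/L.
e^(−k_d t) = e^(−0.415×1.740) = 0.4857; e^(−k_a t) = e^(−0.501×1.740) = 0.4182.
D = 31.46 × (0.4857 − 0.4182) + 1.90 × 0.4182 = 2.124 + 0.7946 = 2.919 mg/L.
DO = C_s − D = 9.84 − 2.919 = 6.921 mg/L.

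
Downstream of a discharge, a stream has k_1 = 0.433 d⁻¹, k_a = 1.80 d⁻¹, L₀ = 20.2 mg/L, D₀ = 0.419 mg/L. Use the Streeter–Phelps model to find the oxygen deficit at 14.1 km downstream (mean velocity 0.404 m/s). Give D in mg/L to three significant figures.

Travel time t = x/v = 14.1 km / (0.404 m/s) = 14100 m / 0.404 m/s = 34900 s = 0.4039 d.
k_1 L₀/(k_a−k_1) = 0.433×20.2/(1.80−0.433) = 8.747/1.367 = 6.398 mg/L.
e^(−k_1 t) = e^(−0.433×0.4039) = 0.8395; e^(−k_a t) = e^(−1.80×0.4039) = 0.4833.
D = 6.398 × (0.8395 − 0.4833) + 0.419 × 0.4833 = 2.279 + 0.2025 = 2.482 mg/L.

D ≈ 2.48 mg/L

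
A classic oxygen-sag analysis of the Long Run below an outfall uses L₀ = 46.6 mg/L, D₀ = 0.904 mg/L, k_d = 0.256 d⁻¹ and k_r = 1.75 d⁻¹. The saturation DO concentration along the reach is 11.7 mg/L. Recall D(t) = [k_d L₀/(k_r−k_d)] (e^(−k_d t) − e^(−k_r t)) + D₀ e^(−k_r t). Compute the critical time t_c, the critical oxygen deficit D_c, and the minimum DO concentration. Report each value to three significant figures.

With k_r/k_d = 6.836 and 1 − D₀(k_r−k_d)/(k_d L₀) = 0.8868,
t_c = ln(6.836 × 0.8868) / (1.75 − 0.256) = ln(6.062) / 1.494 = 1.802/1.494 = 1.206 d.
L(t_c) = L₀ e^(−k_d t_c) = 46.6 × 0.7343 = 34.22 mg/L, and at the critical point k_r D_c = k_d L, so D_c = (0.256/1.75) × 34.22 = 5.006 mg/L.
Minimum DO = C_s − D_c = 11.7 − 5.006 = 6.694 mg/L.

t_c ≈ 1.21 d; D_c ≈ 5.01 mg/L; min DO ≈ 6.69 mg/L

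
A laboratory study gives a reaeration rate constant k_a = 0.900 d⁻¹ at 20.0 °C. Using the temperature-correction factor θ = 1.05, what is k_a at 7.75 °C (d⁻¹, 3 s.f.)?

k_a ≈ 0.495 d⁻¹

k_a(T₂) = k_a(T₁) · θ^(T₂−T₁) = 0.900 × 1.05^(7.75−20.0)
= 0.900 × 1.05^-12.2 = 0.900 × 0.5501 = 0.4951 d⁻¹.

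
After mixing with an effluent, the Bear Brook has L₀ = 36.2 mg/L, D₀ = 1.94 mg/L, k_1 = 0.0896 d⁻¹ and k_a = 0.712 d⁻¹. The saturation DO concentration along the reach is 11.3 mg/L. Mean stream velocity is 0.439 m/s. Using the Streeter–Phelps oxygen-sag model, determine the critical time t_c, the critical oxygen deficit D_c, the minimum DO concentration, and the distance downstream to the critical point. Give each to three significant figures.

t_c ≈ 2.58 d; D_c ≈ 3.61 mg/L; min DO ≈ 7.69 mg/L; x_c ≈ 97.9 km

At the critical point dD/dt = 0, so k_1 L₀ e^(−k_1 t) = k_a D. Substituting D(t) from the Streeter–Phelps equation and solving for t gives
t_c = ln[(k_a/k_1)(1 − D₀(k_a−k_1)/(k_1 L₀))] / (k_a−k_1).
Here k_a−k_1 = 0.6224 d⁻¹ and 1 − D₀(k_a−k_1)/(k_1 L₀) = 1 − 1.94×0.6224/(0.0896×36.2) = 0.6277, so
t_c = ln(7.946 × 0.6277) / 0.6224 = 1.607 / 0.6224 = 2.582 d.
L(t_c) = L₀ e^(−k_1 t_c) = 36.2 × 0.7935 = 28.72 mg/L, and at the critical point k_a D_c = k_1 L, so D_c = (0.0896/0.712) × 28.72 = 3.615 mg/L.
Minimum DO = C_s − D_c = 11.3 − 3.615 = 7.685 mg/L.
x_c = v t_c = 0.439 m/s × 2.582 d × 86400 s/d = 97940 m ≈ 97.9 km.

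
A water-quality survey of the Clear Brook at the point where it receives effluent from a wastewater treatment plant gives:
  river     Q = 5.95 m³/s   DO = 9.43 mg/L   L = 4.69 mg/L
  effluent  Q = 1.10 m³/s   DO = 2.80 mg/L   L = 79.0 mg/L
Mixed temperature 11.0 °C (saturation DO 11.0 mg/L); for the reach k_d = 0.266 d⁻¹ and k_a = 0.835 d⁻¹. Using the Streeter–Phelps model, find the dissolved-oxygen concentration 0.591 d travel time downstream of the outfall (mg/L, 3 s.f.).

Mixed DO = (5.95×9.43 + 1.10×2.80)/(5.95+1.10) = 59.19/7.050 = 8.396 mg/L.
Mixed L₀ = (5.95×4.69 + 1.10×79.0)/(7.050) = 114.8/7.050 = 16.28 mg/L.
Initial deficit D₀ = C_s − DO₀ = 11.0 − 8.396 = 2.604 mg/L.
D(0.591) = [0.266×16.28/(0.835−0.266)](e^(−0.266×0.591) − e^(−0.835×0.591)) + 2.604 e^(−0.835×0.591)
= 7.613 × (0.8545 − 0.6105) + 2.604 × 0.6105 = 3.448 mg/L.
DO = 11.0 − 3.448 = 7.552 mg/L.

DO ≈ 7.55 mg/L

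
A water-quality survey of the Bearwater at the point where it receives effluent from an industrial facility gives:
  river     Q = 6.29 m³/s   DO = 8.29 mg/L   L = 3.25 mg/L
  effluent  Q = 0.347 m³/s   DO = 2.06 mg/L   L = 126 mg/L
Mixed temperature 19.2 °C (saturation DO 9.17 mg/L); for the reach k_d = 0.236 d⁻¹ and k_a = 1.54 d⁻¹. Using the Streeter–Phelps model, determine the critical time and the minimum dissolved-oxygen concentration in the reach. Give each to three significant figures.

t_c ≈ 0.542 d; minimum DO ≈ 7.87 mg/L

Mixed DO = (6.29×8.29 + 0.347×2.06)/(6.29+0.347) = 52.86/6.637 = 7.964 mg/L.
Mixed L₀ = (6.29×3.25 + 0.347×126)/(6.637) = 64.16/6.637 = 9.668 mg/L.
Initial deficit D₀ = C_s − DO₀ = 9.17 − 7.964 = 1.206 mg/L.
t_c = (1/1.304) ln[(1.54/0.236)(1 − 1.206×1.304/(0.236×9.668))] = 0.7669 × ln(2.029) = 0.5425 d.
D_c = (0.236/1.54) × 9.668 × e^(−0.236×0.5425) = 0.1532 × 9.668 × 0.8798 = 1.304 mg/L.
Minimum DO = 9.17 − 1.304 = 7.866 mg/L.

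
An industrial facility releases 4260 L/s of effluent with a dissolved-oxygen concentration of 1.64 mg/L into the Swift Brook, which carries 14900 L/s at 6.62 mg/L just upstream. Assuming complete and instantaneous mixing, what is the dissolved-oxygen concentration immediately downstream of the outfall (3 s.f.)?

Flow-weighted mixing: C = (Q_r C_r + Q_w C_w)/(Q_r + Q_w)
= (14900×6.62 + 4260×1.64)/(14900 + 4260) = 105600/19160 = 5.513 mg/L.

5.51 mg/L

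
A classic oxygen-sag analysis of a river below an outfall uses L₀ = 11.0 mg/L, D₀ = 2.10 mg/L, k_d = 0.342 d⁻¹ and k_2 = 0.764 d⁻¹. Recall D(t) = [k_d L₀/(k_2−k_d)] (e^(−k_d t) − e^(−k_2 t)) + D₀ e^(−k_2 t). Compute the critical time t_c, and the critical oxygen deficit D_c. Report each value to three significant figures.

t_c ≈ 1.27 d; D_c ≈ 3.19 mg/L

t_c = [1/(k_2−k_d)] ln[(k_2/k_d)(1 − D₀(k_2−k_d)/(k_d L₀))]
= [1/(0.764−0.342)] ln[(0.764/0.342)(1 − 2.10×0.4220/(0.342×11.0))]
= (1/0.4220) ln[2.234 × 0.7644] = 2.370 × ln(1.708) = 2.370 × 0.5351 = 1.268 d.
L(t_c) = L₀ e^(−k_d t_c) = 11.0 × 0.6481 = 7.129 mg/L, and at the critical point k_2 D_c = k_d L, so D_c = (0.342/0.764) × 7.129 = 3.191 mg/L.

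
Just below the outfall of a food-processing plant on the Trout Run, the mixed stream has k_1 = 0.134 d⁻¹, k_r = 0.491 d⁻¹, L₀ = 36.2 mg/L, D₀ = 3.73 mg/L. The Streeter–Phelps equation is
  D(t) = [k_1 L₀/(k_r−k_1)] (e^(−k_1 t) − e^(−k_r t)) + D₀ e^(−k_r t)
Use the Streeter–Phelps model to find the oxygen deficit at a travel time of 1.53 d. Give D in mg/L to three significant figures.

k_1 L₀/(k_r−k_1) = 0.134×36.2/(0.491−0.134) = 4.851/0.3570 = 13.59 mg/L.
e^(−k_1 t) = e^(−0.134×1.530) = 0.8146; e^(−k_r t) = e^(−0.491×1.530) = 0.4718.
D = 13.59 × (0.8146 − 0.4718) + 3.73 × 0.4718 = 4.658 + 1.760 = 6.418 mg/L.

D ≈ 6.42 mg/L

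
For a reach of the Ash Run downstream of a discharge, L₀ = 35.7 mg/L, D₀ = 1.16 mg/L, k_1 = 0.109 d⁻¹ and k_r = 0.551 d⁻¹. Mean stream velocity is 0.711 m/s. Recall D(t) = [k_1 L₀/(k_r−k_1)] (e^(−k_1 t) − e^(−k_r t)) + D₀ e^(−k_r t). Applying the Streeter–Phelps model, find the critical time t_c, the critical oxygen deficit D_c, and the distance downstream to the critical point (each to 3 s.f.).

t_c = [1/(k_r−k_1)] ln[(k_r/k_1)(1 − D₀(k_r−k_1)/(k_1 L₀))]
= [1/(0.551−0.109)] ln[(0.551/0.109)(1 − 1.16×0.4420/(0.109×35.7))]
= (1/0.4420) ln[5.055 × 0.8682] = 2.262 × ln(4.389) = 2.262 × 1.479 = 3.346 d.
L(t_c) = L₀ e^(−k_1 t_c) = 35.7 × 0.6944 = 24.79 mg/L, and at the critical point k_r D_c = k_1 L, so D_c = (0.109/0.551) × 24.79 = 4.904 mg/L.
x_c = v t_c = 0.711 m/s × 3.346 d × 86400 s/d = 205600 m ≈ 206 km.

t_c ≈ 3.35 d; D_c ≈ 4.90 mg/L; x_c ≈ 206 km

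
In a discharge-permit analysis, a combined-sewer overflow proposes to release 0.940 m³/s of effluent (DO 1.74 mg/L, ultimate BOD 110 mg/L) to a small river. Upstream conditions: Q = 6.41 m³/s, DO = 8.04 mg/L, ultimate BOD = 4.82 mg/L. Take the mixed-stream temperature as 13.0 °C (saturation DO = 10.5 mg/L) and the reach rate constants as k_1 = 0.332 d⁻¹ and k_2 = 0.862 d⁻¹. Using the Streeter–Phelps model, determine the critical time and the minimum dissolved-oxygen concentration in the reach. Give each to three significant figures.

t_c ≈ 1.17 d; minimum DO ≈ 5.72 mg/L

Mixed DO = (6.41×8.04 + 0.940×1.74)/(6.41+0.940) = 53.17/7.350 = 7.234 mg/L.
Mixed L₀ = (6.41×4.82 + 0.940×110)/(7.350) = 134.3/7.350 = 18.27 mg/L.
Initial deficit D₀ = C_s − DO₀ = 10.5 − 7.234 = 3.266 mg/L.
t_c = (1/0.5300) ln[(0.862/0.332)(1 − 3.266×0.5300/(0.332×18.27))] = 1.887 × ln(1.856) = 1.166 d.
D_c = (0.332/0.862) × 18.27 × e^(−0.332×1.166) = 0.3852 × 18.27 × 0.6789 = 4.778 mg/L.
Minimum DO = 10.5 − 4.778 = 5.722 mg/L.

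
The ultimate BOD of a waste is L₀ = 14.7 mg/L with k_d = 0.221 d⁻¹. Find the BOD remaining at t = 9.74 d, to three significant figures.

L ≈ 1.71 mg/L

L_t = L₀ e^(−k_d t) = 14.7 × e^(−0.221×9.74) = 14.7 × 0.1162 = 1.708 mg/L.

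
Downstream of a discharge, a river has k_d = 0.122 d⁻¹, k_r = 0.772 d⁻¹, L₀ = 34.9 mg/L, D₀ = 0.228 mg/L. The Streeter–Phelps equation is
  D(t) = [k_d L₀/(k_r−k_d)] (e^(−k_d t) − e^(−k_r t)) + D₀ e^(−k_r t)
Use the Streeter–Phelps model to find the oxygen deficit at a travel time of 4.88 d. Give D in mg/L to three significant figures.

D ≈ 3.47 mg/L

k_d L₀/(k_r−k_d) = 0.122×34.9/(0.772−0.122) = 4.258/0.6500 = 6.550 mg/L.
e^(−k_d t) = e^(−0.122×4.880) = 0.5514; e^(−k_r t) = e^(−0.772×4.880) = 0.02311.
D = 6.550 × (0.5514 − 0.02311) + 0.228 × 0.02311 = 3.460 + 0.005270 = 3.466 mg/L.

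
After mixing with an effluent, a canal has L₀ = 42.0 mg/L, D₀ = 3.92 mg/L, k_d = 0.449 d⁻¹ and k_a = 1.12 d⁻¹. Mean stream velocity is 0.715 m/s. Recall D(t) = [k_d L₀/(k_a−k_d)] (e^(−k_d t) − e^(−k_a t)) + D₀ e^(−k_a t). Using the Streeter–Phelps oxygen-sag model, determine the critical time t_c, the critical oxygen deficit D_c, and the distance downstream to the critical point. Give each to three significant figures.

t_c ≈ 1.14 d; D_c ≈ 10.1 mg/L; x_c ≈ 70.3 km

With k_a/k_d = 2.494 and 1 − D₀(k_a−k_d)/(k_d L₀) = 0.8605,
t_c = ln(2.494 × 0.8605) / (1.12 − 0.449) = ln(2.147) / 0.6710 = 0.7638/0.6710 = 1.138 d.
D_c = (k_d/k_a) L₀ e^(−k_d t_c) = (0.449/1.12) × 42.0 × e^(−0.449×1.138) = 0.4009 × 42.0 × 0.5998 = 10.10 mg/L.
x_c = v t_c = 0.715 m/s × 1.138 d × 86400 s/d = 70320 m ≈ 70.3 km.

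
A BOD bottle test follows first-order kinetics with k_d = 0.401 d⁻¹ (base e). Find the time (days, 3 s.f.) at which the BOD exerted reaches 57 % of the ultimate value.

y/L₀ = 1 − e^(−k_d t) = 0.57 ⇒ e^(−k_d t) = 0.430
t = −ln(0.430) / 0.401 = 0.8440 / 0.401 = 2.105 d.

t ≈ 2.10 d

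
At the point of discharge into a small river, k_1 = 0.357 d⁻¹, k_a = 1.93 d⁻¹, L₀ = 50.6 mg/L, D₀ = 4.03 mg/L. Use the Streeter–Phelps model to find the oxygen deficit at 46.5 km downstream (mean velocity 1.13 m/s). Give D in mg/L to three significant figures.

Travel time t = x/v = 46.5 km / (1.13 m/s) = 46500 m / 1.13 m/s = 41150 s = 0.4763 d.
k_1 L₀/(k_a−k_1) = 0.357×50.6/(1.93−0.357) = 18.06/1.573 = 11.48 mg/L.
e^(−k_1 t) = e^(−0.357×0.4763) = 0.8436; e^(−k_a t) = e^(−1.93×0.4763) = 0.3988.
D = 11.48 × (0.8436 − 0.3988) + 4.03 × 0.3988 = 5.108 + 1.607 = 6.715 mg/L.

D ≈ 6.72 mg/L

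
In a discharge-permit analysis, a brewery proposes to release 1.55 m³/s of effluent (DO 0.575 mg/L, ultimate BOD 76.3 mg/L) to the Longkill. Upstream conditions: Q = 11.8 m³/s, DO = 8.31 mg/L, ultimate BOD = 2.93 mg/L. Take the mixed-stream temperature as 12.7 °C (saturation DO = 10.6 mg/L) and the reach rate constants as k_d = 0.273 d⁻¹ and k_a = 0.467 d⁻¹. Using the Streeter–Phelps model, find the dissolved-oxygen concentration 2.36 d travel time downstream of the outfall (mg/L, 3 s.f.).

Mixed DO = (11.8×8.31 + 1.55×0.575)/(11.8+1.55) = 98.95/13.35 = 7.412 mg/L.
Mixed L₀ = (11.8×2.93 + 1.55×76.3)/(13.35) = 152.8/13.35 = 11.45 mg/L.
Initial deficit D₀ = C_s − DO₀ = 10.6 − 7.412 = 3.188 mg/L.
D(2.36) = [0.273×11.45/(0.467−0.273)](e^(−0.273×2.36) − e^(−0.467×2.36)) + 3.188 e^(−0.467×2.36)
= 16.11 × (0.5250 − 0.3322) + 3.188 × 0.3322 = 4.166 mg/L.
DO = 10.6 − 4.166 = 6.434 mg/L.

DO ≈ 6.43 mg/L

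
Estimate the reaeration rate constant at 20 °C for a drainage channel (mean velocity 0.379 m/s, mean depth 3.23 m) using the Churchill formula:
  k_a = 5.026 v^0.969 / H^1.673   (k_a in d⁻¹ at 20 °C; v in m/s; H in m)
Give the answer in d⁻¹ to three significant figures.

k_a ≈ 0.276 d⁻¹

k_a = 5.026 × 0.379^0.969 / 3.23^1.673 = 5.026 × 0.3906 / 7.110 = 0.2761 d⁻¹.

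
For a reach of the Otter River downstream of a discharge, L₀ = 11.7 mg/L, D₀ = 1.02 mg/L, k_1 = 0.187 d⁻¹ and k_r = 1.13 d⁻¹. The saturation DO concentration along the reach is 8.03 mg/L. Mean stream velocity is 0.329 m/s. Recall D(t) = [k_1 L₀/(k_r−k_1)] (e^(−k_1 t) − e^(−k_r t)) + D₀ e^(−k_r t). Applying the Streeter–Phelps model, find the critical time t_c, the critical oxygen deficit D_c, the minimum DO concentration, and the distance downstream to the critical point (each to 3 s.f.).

t_c ≈ 1.29 d; D_c ≈ 1.52 mg/L; min DO ≈ 6.51 mg/L; x_c ≈ 36.8 km

With k_r/k_1 = 6.043 and 1 − D₀(k_r−k_1)/(k_1 L₀) = 0.5604,
t_c = ln(6.043 × 0.5604) / (1.13 − 0.187) = ln(3.386) / 0.9430 = 1.220/0.9430 = 1.293 d.
D_c = (k_1/k_r) L₀ e^(−k_1 t_c) = (0.187/1.13) × 11.7 × e^(−0.187×1.293) = 0.1655 × 11.7 × 0.7852 = 1.520 mg/L.
Minimum DO = C_s − D_c = 8.03 − 1.520 = 6.510 mg/L.
x_c = v t_c = 0.329 m/s × 1.293 d × 86400 s/d = 36770 m ≈ 36.8 km.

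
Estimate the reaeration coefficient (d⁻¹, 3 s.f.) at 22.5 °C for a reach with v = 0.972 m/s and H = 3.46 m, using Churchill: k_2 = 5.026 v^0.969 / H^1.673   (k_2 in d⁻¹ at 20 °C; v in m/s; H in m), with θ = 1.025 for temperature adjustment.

k_2(20) = 5.026 × 0.972^0.969 / 3.46^1.673 = 5.026 × 0.9729 / 7.978 = 0.6129 d⁻¹.
k_2(22.5) = 0.6129 × 1.025^(22.5−20) = 0.6129 × 1.064 = 0.6519 d⁻¹.

k_2 ≈ 0.652 d⁻¹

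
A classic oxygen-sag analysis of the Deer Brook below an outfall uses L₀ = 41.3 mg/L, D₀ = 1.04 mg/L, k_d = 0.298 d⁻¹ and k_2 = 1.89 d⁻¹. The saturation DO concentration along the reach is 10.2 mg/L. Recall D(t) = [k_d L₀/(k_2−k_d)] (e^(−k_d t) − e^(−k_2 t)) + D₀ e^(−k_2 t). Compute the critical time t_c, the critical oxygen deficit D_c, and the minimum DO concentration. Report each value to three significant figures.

At the critical point dD/dt = 0, so k_d L₀ e^(−k_d t) = k_2 D. Substituting D(t) from the Streeter–Phelps equation and solving for t gives
t_c = ln[(k_2/k_d)(1 − D₀(k_2−k_d)/(k_d L₀))] / (k_2−k_d).
Here k_2−k_d = 1.592 d⁻¹ and 1 − D₀(k_2−k_d)/(k_d L₀) = 1 − 1.04×1.592/(0.298×41.3) = 0.8655, so
t_c = ln(6.342 × 0.8655) / 1.592 = 1.703 / 1.592 = 1.070 d.
L(t_c) = L₀ e^(−k_d t_c) = 41.3 × 0.7271 = 30.03 mg/L, and at the critical point k_2 D_c = k_d L, so D_c = (0.298/1.89) × 30.03 = 4.735 mg/L.
Minimum DO = C_s − D_c = 10.2 − 4.735 = 5.465 mg/L.

t_c ≈ 1.07 d; D_c ≈ 4.73 mg/L; min DO ≈ 5.47 mg/L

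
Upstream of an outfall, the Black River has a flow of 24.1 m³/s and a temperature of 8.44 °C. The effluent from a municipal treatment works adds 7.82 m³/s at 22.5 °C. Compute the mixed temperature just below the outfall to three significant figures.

11.9 °C

Flow-weighted mixing: C = (Q_r C_r + Q_w C_w)/(Q_r + Q_w)
= (24.1×8.44 + 7.82×22.5)/(24.1 + 7.82) = 379.4/31.92 = 11.88 °C.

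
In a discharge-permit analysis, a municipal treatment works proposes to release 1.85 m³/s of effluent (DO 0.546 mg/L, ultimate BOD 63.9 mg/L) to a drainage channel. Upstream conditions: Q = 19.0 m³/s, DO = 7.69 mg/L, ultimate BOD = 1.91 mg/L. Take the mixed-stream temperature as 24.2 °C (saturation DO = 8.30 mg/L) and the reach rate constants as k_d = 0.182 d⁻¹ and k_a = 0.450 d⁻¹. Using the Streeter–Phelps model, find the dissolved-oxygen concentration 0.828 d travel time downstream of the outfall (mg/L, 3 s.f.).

Mixed DO = (19.0×7.69 + 1.85×0.546)/(19.0+1.85) = 147.1/20.85 = 7.056 mg/L.
Mixed L₀ = (19.0×1.91 + 1.85×63.9)/(20.85) = 154.5/20.85 = 7.410 mg/L.
Initial deficit D₀ = C_s − DO₀ = 8.30 − 7.056 = 1.244 mg/L.
D(0.828) = [0.182×7.410/(0.450−0.182)](e^(−0.182×0.828) − e^(−0.450×0.828)) + 1.244 e^(−0.450×0.828)
= 5.032 × (0.8601 − 0.6889) + 1.244 × 0.6889 = 1.718 mg/L.
DO = 8.30 − 1.718 = 6.582 mg/L.

DO ≈ 6.58 mg/L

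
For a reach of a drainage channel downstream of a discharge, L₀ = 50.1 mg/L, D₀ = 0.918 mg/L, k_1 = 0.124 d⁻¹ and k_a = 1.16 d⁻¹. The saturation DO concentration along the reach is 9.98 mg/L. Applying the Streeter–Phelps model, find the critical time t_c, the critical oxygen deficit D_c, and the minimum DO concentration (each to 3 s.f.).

t_c ≈ 2.00 d; D_c ≈ 4.18 mg/L; min DO ≈ 5.80 mg/L

With k_a/k_1 = 9.355 and 1 − D₀(k_a−k_1)/(k_1 L₀) = 0.8469,
t_c = ln(9.355 × 0.8469) / (1.16 − 0.124) = ln(7.923) / 1.036 = 2.070/1.036 = 1.998 d.
L(t_c) = L₀ e^(−k_1 t_c) = 50.1 × 0.7806 = 39.11 mg/L, and at the critical point k_a D_c = k_1 L, so D_c = (0.124/1.16) × 39.11 = 4.180 mg/L.
Minimum DO = C_s − D_c = 9.98 − 4.180 = 5.800 mg/L.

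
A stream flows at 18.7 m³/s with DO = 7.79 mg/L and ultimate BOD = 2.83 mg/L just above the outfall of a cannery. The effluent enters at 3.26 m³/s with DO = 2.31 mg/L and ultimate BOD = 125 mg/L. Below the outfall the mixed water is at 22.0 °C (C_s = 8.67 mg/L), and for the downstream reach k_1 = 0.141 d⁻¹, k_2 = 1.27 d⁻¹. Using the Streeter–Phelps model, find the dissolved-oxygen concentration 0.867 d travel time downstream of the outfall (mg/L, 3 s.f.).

DO ≈ 6.66 mg/L

Mixed DO = (18.7×7.79 + 3.26×2.31)/(18.7+3.26) = 153.2/21.96 = 6.976 mg/L.
Mixed L₀ = (18.7×2.83 + 3.26×125)/(21.96) = 460.4/21.96 = 20.97 mg/L.
Initial deficit D₀ = C_s − DO₀ = 8.67 − 6.976 = 1.694 mg/L.
D(0.867) = [0.141×20.97/(1.27−0.141)](e^(−0.141×0.867) − e^(−1.27×0.867)) + 1.694 e^(−1.27×0.867)
= 2.618 × (0.8849 − 0.3325) + 1.694 × 0.3325 = 2.010 mg/L.
DO = 8.67 − 2.010 = 6.660 mg/L.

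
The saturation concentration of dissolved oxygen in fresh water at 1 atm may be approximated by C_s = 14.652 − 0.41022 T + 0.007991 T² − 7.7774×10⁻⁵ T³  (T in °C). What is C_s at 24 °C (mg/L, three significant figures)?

C_s = 14.652 − 0.41022×24 + 0.007991×24² − 7.7774×10⁻⁵×24³ = 8.334 mg/L.

C_s ≈ 8.33 mg/L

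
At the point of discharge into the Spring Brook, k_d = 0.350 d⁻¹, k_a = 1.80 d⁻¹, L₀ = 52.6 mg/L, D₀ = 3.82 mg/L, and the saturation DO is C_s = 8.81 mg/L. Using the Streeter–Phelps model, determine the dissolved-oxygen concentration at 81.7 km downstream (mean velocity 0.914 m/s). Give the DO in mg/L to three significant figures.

Travel time t = x/v = 81.7 km / (0.914 m/s) = 81700 m / 0.914 m/s = 89390 s = 1.035 d.
k_d L₀/(k_a−k_d) = 0.350×52.6/(1.80−0.350) = 18.41/1.450 = 12.70 mg/L.
e^(−k_d t) = e^(−0.350×1.035) = 0.6962; e^(−k_a t) = e^(−1.80×1.035) = 0.1553.
D = 12.70 × (0.6962 − 0.1553) + 3.82 × 0.1553 = 6.867 + 0.5933 = 7.461 mg/L.
DO = C_s − D = 8.81 − 7.461 = 1.349 mg/L.

DO ≈ 1.35 mg/L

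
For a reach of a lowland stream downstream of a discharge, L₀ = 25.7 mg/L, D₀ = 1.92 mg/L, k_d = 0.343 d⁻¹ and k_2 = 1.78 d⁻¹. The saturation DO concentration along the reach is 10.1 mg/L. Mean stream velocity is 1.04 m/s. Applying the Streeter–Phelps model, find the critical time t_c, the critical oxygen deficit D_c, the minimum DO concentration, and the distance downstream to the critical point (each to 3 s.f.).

t_c ≈ 0.885 d; D_c ≈ 3.66 mg/L; min DO ≈ 6.44 mg/L; x_c ≈ 79.5 km

t_c = [1/(k_2−k_d)] ln[(k_2/k_d)(1 − D₀(k_2−k_d)/(k_d L₀))]
= [1/(1.78−0.343)] ln[(1.78/0.343)(1 − 1.92×1.437/(0.343×25.7))]
= (1/1.437) ln[5.190 × 0.6870] = 0.6959 × ln(3.565) = 0.6959 × 1.271 = 0.8846 d.
D_c = (k_d/k_2) L₀ e^(−k_d t_c) = (0.343/1.78) × 25.7 × e^(−0.343×0.8846) = 0.1927 × 25.7 × 0.7383 = 3.656 mg/L.
Minimum DO = C_s − D_c = 10.1 − 3.656 = 6.444 mg/L.
x_c = v t_c = 1.04 m/s × 0.8846 d × 86400 s/d = 79490 m ≈ 79.5 km.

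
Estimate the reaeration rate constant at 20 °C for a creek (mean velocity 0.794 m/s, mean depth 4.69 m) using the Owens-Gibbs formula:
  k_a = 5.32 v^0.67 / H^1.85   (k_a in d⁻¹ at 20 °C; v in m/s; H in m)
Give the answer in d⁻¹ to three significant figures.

k_a ≈ 0.261 d⁻¹

k_a = 5.32 × 0.794^0.67 / 4.69^1.85 = 5.32 × 0.8568 / 17.44 = 0.2613 d⁻¹.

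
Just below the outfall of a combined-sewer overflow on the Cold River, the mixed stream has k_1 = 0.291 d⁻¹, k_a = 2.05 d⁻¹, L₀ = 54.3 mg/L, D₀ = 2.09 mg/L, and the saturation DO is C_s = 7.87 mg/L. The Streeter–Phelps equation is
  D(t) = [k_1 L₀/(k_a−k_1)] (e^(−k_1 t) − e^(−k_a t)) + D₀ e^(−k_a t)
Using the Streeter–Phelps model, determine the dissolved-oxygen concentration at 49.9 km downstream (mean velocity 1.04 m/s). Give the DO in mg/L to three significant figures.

Travel time t = x/v = 49.9 km / (1.04 m/s) = 49900 m / 1.04 m/s = 47980 s = 0.5553 d.
k_1 L₀/(k_a−k_1) = 0.291×54.3/(2.05−0.291) = 15.80/1.759 = 8.983 mg/L.
e^(−k_1 t) = e^(−0.291×0.5553) = 0.8508; e^(−k_a t) = e^(−2.05×0.5553) = 0.3203.
D = 8.983 × (0.8508 − 0.3203) + 2.09 × 0.3203 = 4.765 + 0.6695 = 5.435 mg/L.
DO = C_s − D = 7.87 − 5.435 = 2.435 mg/L.

DO ≈ 2.44 mg/L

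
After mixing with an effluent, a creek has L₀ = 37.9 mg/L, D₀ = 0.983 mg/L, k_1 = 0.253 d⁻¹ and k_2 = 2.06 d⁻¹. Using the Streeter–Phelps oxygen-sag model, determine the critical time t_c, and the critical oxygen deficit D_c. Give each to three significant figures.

t_c ≈ 1.05 d; D_c ≈ 3.57 mg/L

t_c = [1/(k_2−k_1)] ln[(k_2/k_1)(1 − D₀(k_2−k_1)/(k_1 L₀))]
= [1/(2.06−0.253)] ln[(2.06/0.253)(1 − 0.983×1.807/(0.253×37.9))]
= (1/1.807) ln[8.142 × 0.8148] = 0.5534 × ln(6.634) = 0.5534 × 1.892 = 1.047 d.
L(t_c) = L₀ e^(−k_1 t_c) = 37.9 × 0.7673 = 29.08 mg/L, and at the critical point k_2 D_c = k_1 L, so D_c = (0.253/2.06) × 29.08 = 3.571 mg/L.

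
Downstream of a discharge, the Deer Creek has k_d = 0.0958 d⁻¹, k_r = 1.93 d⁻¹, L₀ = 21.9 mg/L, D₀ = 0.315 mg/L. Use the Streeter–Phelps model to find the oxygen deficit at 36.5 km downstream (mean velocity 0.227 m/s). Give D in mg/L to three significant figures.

D ≈ 0.934 mg/L

Travel time t = x/v = 36.5 km / (0.227 m/s) = 36500 m / 0.227 m/s = 160800 s = 1.861 d.
k_d L₀/(k_r−k_d) = 0.0958×21.9/(1.93−0.0958) = 2.098/1.834 = 1.144 mg/L.
e^(−k_d t) = e^(−0.0958×1.861) = 0.8367; e^(−k_r t) = e^(−1.93×1.861) = 0.02755.
D = 1.144 × (0.8367 − 0.02755) + 0.315 × 0.02755 = 0.9255 + 0.008678 = 0.9342 mg/L.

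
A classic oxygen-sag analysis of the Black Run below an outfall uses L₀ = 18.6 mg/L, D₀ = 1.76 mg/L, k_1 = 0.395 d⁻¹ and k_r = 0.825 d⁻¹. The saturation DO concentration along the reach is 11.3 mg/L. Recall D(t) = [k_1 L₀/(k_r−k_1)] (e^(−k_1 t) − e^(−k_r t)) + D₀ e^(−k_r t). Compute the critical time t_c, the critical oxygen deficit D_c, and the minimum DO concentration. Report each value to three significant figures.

With k_r/k_1 = 2.089 and 1 − D₀(k_r−k_1)/(k_1 L₀) = 0.8970,
t_c = ln(2.089 × 0.8970) / (0.825 − 0.395) = ln(1.873) / 0.4300 = 0.6278/0.4300 = 1.460 d.
L(t_c) = L₀ e^(−k_1 t_c) = 18.6 × 0.5618 = 10.45 mg/L, and at the critical point k_r D_c = k_1 L, so D_c = (0.395/0.825) × 10.45 = 5.003 mg/L.
Minimum DO = C_s − D_c = 11.3 − 5.003 = 6.297 mg/L.

t_c ≈ 1.46 d; D_c ≈ 5.00 mg/L; min DO ≈ 6.30 mg/L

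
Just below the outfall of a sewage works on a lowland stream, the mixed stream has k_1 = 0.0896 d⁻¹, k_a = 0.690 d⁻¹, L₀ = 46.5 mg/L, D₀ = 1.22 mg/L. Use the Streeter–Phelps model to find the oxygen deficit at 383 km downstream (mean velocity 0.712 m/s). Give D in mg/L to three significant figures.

Travel time t = x/v = 383 km / (0.712 m/s) = 383000 m / 0.712 m/s = 537900 s = 6.226 d.
k_1 L₀/(k_a−k_1) = 0.0896×46.5/(0.690−0.0896) = 4.166/0.6004 = 6.939 mg/L.
e^(−k_1 t) = e^(−0.0896×6.226) = 0.5724; e^(−k_a t) = e^(−0.690×6.226) = 0.01362.
D = 6.939 × (0.5724 − 0.01362) + 1.22 × 0.01362 = 3.878 + 0.01662 = 3.894 mg/L.

D ≈ 3.89 mg/L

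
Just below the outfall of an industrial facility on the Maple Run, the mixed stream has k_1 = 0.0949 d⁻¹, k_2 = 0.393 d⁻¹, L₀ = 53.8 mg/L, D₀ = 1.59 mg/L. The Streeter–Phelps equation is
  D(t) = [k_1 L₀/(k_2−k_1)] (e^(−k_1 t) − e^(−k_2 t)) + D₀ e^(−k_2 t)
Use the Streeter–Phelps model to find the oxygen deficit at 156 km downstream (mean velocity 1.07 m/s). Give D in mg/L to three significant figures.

Travel time t = x/v = 156 km / (1.07 m/s) = 156000 m / 1.07 m/s = 145800 s = 1.687 d.
k_1 L₀/(k_2−k_1) = 0.0949×53.8/(0.393−0.0949) = 5.106/0.2981 = 17.13 mg/L.
e^(−k_1 t) = e^(−0.0949×1.687) = 0.8520; e^(−k_2 t) = e^(−0.393×1.687) = 0.5152.
D = 17.13 × (0.8520 − 0.5152) + 1.59 × 0.5152 = 5.769 + 0.8192 = 6.588 mg/L.

D ≈ 6.59 mg/L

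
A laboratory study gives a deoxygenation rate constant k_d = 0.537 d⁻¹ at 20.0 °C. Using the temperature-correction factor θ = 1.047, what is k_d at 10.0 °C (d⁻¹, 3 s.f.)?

k_d(T₂) = k_d(T₁) · θ^(T₂−T₁) = 0.537 × 1.047^(10.0−20.0)
= 0.537 × 1.047^-10.0 = 0.537 × 0.6317 = 0.3392 d⁻¹.

k_d ≈ 0.339 d⁻¹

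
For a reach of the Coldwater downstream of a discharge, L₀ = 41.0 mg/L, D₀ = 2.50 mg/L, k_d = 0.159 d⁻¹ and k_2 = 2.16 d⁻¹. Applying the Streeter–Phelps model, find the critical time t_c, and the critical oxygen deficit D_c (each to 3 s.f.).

t_c = [1/(k_2−k_d)] ln[(k_2/k_d)(1 − D₀(k_2−k_d)/(k_d L₀))]
= [1/(2.16−0.159)] ln[(2.16/0.159)(1 − 2.50×2.001/(0.159×41.0))]
= (1/2.001) ln[13.58 × 0.2326] = 0.4998 × ln(3.160) = 0.4998 × 1.151 = 0.5750 d.
D_c = (k_d/k_2) L₀ e^(−k_d t_c) = (0.159/2.16) × 41.0 × e^(−0.159×0.5750) = 0.07361 × 41.0 × 0.9126 = 2.754 mg/L.

t_c ≈ 0.575 d; D_c ≈ 2.75 mg/L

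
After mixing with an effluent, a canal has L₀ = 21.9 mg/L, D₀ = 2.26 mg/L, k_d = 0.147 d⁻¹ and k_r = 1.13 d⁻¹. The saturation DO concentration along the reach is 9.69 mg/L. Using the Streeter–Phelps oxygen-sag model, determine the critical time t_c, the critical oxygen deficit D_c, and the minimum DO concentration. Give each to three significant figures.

With k_r/k_d = 7.687 and 1 − D₀(k_r−k_d)/(k_d L₀) = 0.3099,
t_c = ln(7.687 × 0.3099) / (1.13 − 0.147) = ln(2.382) / 0.9830 = 0.8681/0.9830 = 0.8831 d.
L(t_c) = L₀ e^(−k_d t_c) = 21.9 × 0.8783 = 19.23 mg/L, and at the critical point k_r D_c = k_d L, so D_c = (0.147/1.13) × 19.23 = 2.502 mg/L.
Minimum DO = C_s − D_c = 9.69 − 2.502 = 7.188 mg/L.

t_c ≈ 0.883 d; D_c ≈ 2.50 mg/L; min DO ≈ 7.19 mg/L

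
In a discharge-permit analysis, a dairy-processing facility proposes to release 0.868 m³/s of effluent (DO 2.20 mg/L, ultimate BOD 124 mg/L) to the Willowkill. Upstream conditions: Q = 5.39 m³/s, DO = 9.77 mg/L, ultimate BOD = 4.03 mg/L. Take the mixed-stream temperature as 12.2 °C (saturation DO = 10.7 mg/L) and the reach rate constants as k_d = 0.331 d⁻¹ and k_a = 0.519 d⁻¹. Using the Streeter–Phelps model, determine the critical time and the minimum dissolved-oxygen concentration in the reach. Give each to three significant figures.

Mixed DO = (5.39×9.77 + 0.868×2.20)/(5.39+0.868) = 54.57/6.258 = 8.720 mg/L.
Mixed L₀ = (5.39×4.03 + 0.868×124)/(6.258) = 129.4/6.258 = 20.67 mg/L.
Initial deficit D₀ = C_s − DO₀ = 10.7 − 8.720 = 1.980 mg/L.
t_c = (1/0.1880) ln[(0.519/0.331)(1 − 1.980×0.1880/(0.331×20.67))] = 5.319 × ln(1.483) = 2.095 d.
D_c = (0.331/0.519) × 20.67 × e^(−0.331×2.095) = 0.6378 × 20.67 × 0.4999 = 6.590 mg/L.
Minimum DO = 10.7 − 6.590 = 4.110 mg/L.

t_c ≈ 2.09 d; minimum DO ≈ 4.11 mg/L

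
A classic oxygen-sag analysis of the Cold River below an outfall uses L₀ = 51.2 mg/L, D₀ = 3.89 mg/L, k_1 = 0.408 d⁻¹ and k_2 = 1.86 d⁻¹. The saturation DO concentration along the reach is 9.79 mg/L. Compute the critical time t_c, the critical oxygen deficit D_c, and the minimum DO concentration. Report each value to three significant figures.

t_c ≈ 0.828 d; D_c ≈ 8.01 mg/L; min DO ≈ 1.78 mg/L

At the critical point dD/dt = 0, so k_1 L₀ e^(−k_1 t) = k_2 D. Substituting D(t) from the Streeter–Phelps equation and solving for t gives
t_c = ln[(k_2/k_1)(1 − D₀(k_2−k_1)/(k_1 L₀))] / (k_2−k_1).
Here k_2−k_1 = 1.452 d⁻¹ and 1 − D₀(k_2−k_1)/(k_1 L₀) = 1 − 3.89×1.452/(0.408×51.2) = 0.7296, so
t_c = ln(4.559 × 0.7296) / 1.452 = 1.202 / 1.452 = 0.8277 d.
D_c = (k_1/k_2) L₀ e^(−k_1 t_c) = (0.408/1.86) × 51.2 × e^(−0.408×0.8277) = 0.2194 × 51.2 × 0.7134 = 8.012 mg/L.
Minimum DO = C_s − D_c = 9.79 − 8.012 = 1.778 mg/L.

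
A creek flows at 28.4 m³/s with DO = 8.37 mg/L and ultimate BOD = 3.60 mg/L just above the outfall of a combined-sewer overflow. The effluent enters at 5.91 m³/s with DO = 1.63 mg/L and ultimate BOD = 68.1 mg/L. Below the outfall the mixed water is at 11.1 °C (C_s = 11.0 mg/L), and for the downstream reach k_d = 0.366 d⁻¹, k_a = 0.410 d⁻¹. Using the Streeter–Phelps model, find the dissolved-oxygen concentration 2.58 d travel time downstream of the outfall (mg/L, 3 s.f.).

DO ≈ 4.58 mg/L

Mixed DO = (28.4×8.37 + 5.91×1.63)/(28.4+5.91) = 247.3/34.31 = 7.209 mg/L.
Mixed L₀ = (28.4×3.60 + 5.91×68.1)/(34.31) = 504.7/34.31 = 14.71 mg/L.
Initial deficit D₀ = C_s − DO₀ = 11.0 − 7.209 = 3.791 mg/L.
D(2.58) = [0.366×14.71/(0.410−0.366)](e^(−0.366×2.58) − e^(−0.410×2.58)) + 3.791 e^(−0.410×2.58)
= 122.4 × (0.3890 − 0.3472) + 3.791 × 0.3472 = 6.424 mg/L.
DO = 11.0 − 6.424 = 4.576 mg/L.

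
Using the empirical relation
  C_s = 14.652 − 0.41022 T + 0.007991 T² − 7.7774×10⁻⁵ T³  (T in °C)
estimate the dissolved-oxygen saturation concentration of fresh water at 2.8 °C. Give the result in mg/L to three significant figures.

C_s ≈ 13.6 mg/L

C_s = 14.652 − 0.41022×2.8 + 0.007991×2.8² − 7.7774×10⁻⁵×2.8³ = 13.56 mg/L.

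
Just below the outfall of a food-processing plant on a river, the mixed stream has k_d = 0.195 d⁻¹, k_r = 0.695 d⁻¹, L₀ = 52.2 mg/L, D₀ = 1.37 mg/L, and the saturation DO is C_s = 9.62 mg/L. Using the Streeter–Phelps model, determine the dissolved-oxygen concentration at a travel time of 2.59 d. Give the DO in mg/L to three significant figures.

DO ≈ 0.473 mg/L

k_d L₀/(k_r−k_d) = 0.195×52.2/(0.695−0.195) = 10.18/0.5000 = 20.36 mg/L.
e^(−k_d t) = e^(−0.195×2.590) = 0.6035; e^(−k_r t) = e^(−0.695×2.590) = 0.1653.
D = 20.36 × (0.6035 − 0.1653) + 1.37 × 0.1653 = 8.921 + 0.2264 = 9.147 mg/L.
DO = C_s − D = 9.62 − 9.147 = 0.4730 mg/L.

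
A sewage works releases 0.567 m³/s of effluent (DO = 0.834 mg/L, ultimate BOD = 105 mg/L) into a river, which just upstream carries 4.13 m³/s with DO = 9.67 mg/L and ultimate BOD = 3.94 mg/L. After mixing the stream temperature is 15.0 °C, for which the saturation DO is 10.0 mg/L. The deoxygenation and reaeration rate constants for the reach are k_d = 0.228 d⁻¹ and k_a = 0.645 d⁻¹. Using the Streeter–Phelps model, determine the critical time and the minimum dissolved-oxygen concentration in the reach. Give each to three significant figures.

t_c ≈ 2.08 d; minimum DO ≈ 6.45 mg/L

Mixed DO = (4.13×9.67 + 0.567×0.834)/(4.13+0.567) = 40.41/4.697 = 8.603 mg/L.
Mixed L₀ = (4.13×3.94 + 0.567×105)/(4.697) = 75.81/4.697 = 16.14 mg/L.
Initial deficit D₀ = C_s − DO₀ = 10.0 − 8.603 = 1.397 mg/L.
t_c = (1/0.4170) ln[(0.645/0.228)(1 − 1.397×0.4170/(0.228×16.14))] = 2.398 × ln(2.381) = 2.081 d.
D_c = (0.228/0.645) × 16.14 × e^(−0.228×2.081) = 0.3535 × 16.14 × 0.6223 = 3.550 mg/L.
Minimum DO = 10.0 − 3.550 = 6.450 mg/L.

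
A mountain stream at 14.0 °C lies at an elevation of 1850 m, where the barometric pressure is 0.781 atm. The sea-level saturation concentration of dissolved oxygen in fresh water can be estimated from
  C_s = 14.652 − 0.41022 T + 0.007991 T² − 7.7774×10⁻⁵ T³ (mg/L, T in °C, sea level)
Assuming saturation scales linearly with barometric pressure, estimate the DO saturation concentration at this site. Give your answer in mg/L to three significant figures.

At sea level: C_s = 14.652 − 0.41022×14.0 + 0.007991×14.0² − 7.7774×10⁻⁵×14.0³ = 10.26 mg/L.
Pressure correction: C_s' = 10.26 × 0.781 = 8.014 mg/L.

C_s ≈ 8.01 mg/L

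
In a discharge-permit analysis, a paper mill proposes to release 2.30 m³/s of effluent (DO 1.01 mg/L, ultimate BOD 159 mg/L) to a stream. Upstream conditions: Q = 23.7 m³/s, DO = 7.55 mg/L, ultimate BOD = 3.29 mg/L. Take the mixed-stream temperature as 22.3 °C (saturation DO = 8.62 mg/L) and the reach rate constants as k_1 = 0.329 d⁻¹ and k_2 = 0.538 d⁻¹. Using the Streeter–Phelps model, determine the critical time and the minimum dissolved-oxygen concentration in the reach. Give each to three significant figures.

t_c ≈ 2.05 d; minimum DO ≈ 3.30 mg/L

Mixed DO = (23.7×7.55 + 2.30×1.01)/(23.7+2.30) = 181.3/26.00 = 6.971 mg/L.
Mixed L₀ = (23.7×3.29 + 2.30×159)/(26.00) = 443.7/26.00 = 17.06 mg/L.
Initial deficit D₀ = C_s − DO₀ = 8.62 − 6.971 = 1.649 mg/L.
t_c = (1/0.2090) ln[(0.538/0.329)(1 − 1.649×0.2090/(0.329×17.06))] = 4.785 × ln(1.535) = 2.050 d.
D_c = (0.329/0.538) × 17.06 × e^(−0.329×2.050) = 0.6115 × 17.06 × 0.5094 = 5.316 mg/L.
Minimum DO = 8.62 − 5.316 = 3.304 mg/L.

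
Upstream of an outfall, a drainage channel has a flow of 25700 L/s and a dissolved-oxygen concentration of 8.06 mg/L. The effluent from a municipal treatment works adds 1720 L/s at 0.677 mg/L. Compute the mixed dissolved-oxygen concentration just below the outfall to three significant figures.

Flow-weighted mixing: C = (Q_r C_r + Q_w C_w)/(Q_r + Q_w)
= (25700×8.06 + 1720×0.677)/(25700 + 1720) = 208300/27420 = 7.597 mg/L.

7.60 mg/L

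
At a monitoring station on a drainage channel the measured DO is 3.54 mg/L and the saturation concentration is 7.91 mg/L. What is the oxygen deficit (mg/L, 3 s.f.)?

D = C_s − C = 7.91 − 3.54 = 4.37 mg/L.

D ≈ 4.37 mg/L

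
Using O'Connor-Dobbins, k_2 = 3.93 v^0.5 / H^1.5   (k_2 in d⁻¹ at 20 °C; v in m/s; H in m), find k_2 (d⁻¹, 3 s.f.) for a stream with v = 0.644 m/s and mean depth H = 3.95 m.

k_2 ≈ 0.402 d⁻¹

k_2 = 3.93 × 0.644^0.5 / 3.95^1.5 = 3.93 × 0.8025 / 7.850 = 0.4017 d⁻¹.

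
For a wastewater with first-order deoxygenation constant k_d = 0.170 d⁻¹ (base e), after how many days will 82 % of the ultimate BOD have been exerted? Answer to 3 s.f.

y/L₀ = 1 − e^(−k_d t) = 0.82 ⇒ e^(−k_d t) = 0.180
t = −ln(0.180) / 0.170 = 1.715 / 0.170 = 10.09 d.

t ≈ 10.1 d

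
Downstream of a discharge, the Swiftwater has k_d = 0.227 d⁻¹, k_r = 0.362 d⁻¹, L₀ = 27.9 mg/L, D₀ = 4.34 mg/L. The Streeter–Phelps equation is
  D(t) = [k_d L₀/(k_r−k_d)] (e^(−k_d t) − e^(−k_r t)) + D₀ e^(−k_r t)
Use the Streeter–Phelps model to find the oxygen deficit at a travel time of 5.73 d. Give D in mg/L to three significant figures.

k_d L₀/(k_r−k_d) = 0.227×27.9/(0.362−0.227) = 6.333/0.1350 = 46.91 mg/L.
e^(−k_d t) = e^(−0.227×5.730) = 0.2723; e^(−k_r t) = e^(−0.362×5.730) = 0.1256.
D = 46.91 × (0.2723 − 0.1256) + 4.34 × 0.1256 = 6.882 + 0.5453 = 7.427 mg/L.

D ≈ 7.43 mg/L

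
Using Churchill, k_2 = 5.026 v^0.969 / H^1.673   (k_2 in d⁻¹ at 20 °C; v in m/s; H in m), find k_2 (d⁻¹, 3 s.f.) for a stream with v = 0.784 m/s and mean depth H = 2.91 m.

k_2 ≈ 0.665 d⁻¹

k_2 = 5.026 × 0.784^0.969 / 2.91^1.673 = 5.026 × 0.7899 / 5.972 = 0.6648 d⁻¹.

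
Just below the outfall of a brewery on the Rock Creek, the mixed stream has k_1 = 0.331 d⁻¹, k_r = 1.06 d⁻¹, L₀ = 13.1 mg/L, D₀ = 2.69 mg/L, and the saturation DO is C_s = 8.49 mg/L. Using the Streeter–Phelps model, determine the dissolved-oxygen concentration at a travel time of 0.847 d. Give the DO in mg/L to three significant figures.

k_1 L₀/(k_r−k_1) = 0.331×13.1/(1.06−0.331) = 4.336/0.7290 = 5.948 mg/L.
e^(−k_1 t) = e^(−0.331×0.8470) = 0.7555; e^(−k_r t) = e^(−1.06×0.8470) = 0.4075.
D = 5.948 × (0.7555 − 0.4075) + 2.69 × 0.4075 = 2.070 + 1.096 = 3.166 mg/L.
DO = C_s − D = 8.49 − 3.166 = 5.324 mg/L.

DO ≈ 5.32 mg/L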